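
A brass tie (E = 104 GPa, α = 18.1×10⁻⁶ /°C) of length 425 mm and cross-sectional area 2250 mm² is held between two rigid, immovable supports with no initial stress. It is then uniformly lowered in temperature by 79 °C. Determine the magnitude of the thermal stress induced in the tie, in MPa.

With length fixed, the mechanical strain must cancel the thermal strain αΔT = 18.1×10⁻⁶ × 79 = 1429.9×10⁻⁶.
The stress required to suppress this strain is σ = Eε = 104×10³ × 1429.9×10⁻⁶ = 148.7 MPa, tensile since the tie is trying to contract.

σ ≈ 149 MPa (tensile)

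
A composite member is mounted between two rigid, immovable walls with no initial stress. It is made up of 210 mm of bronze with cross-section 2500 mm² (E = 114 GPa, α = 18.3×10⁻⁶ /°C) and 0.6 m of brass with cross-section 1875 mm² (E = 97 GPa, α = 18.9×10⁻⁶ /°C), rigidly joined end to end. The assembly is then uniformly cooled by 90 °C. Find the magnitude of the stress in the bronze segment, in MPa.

If the supports were absent, the total length change would be Σ αᵢΔT Lᵢ = 18.3×10⁻⁶×90×210 + 18.9×10⁻⁶×90×600 = 1.366 mm.
The walls prevent any net length change, so an axial force P (same in every segment) develops. Compatibility: P · Σ Lᵢ/(AᵢEᵢ) = δ_free.
The series flexibility is Σ Lᵢ/(AᵢEᵢ) = 210/(2500×114×10³) + 600/(1875×97×10³) = 4.036×10⁻⁶ mm/N.
Hence P = δ_free / Σ(L/AE) = 1.366/4.036×10⁻⁶ = 338.6 kN (tensile).
σ_{bronze} = P / A = 338600 / 2500 = 135.4 MPa.

σ ≈ 135 MPa (tensile)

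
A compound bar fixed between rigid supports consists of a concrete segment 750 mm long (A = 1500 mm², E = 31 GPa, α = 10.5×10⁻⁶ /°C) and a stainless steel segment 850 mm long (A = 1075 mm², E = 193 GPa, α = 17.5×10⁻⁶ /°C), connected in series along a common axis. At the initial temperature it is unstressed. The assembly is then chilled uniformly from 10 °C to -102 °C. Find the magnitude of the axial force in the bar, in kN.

P ≈ 126 kN (tensile)

With the walls removed the bar would change length by δ_free = Σ αᵢΔT Lᵢ = 10.5×10⁻⁶×112×750 + 17.5×10⁻⁶×112×850 = 2.548 mm.
The walls prevent any net length change, so an axial force P (same in every segment) develops. Compatibility: P · Σ Lᵢ/(AᵢEᵢ) = δ_free.
Σ Lᵢ/(AᵢEᵢ) = 750/(1500×31×10³) + 850/(1075×193×10³) = 2.023×10⁻⁵ mm/N.
P = 2.548 / 2.023×10⁻⁵ = 126000 N = 126 kN, tensile.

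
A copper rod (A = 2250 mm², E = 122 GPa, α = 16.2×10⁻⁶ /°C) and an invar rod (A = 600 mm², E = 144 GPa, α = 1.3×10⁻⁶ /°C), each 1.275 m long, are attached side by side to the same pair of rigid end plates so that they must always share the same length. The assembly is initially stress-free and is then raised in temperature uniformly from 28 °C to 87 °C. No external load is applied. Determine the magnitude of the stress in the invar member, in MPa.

σ ≈ 96.3 MPa (tensile)

Both members must finish at the same length. With the larger α, the copper tends to over-expand; the plates restrain it, putting the copper in compression and the invar in tension. With no external load the two internal forces are equal and opposite, magnitude P.
Compatibility of the two members (thermal + elastic change equal): (α₁ − α₂)ΔT = P·[1/(A₁E₁) + 1/(A₂E₂)].
|α₁ − α₂|·ΔT = 14.9×10⁻⁶ × 59 = 0.0008791.
1/(A₁E₁) + 1/(A₂E₂) = 1/(2250×122×10³) + 1/(600×144×10³) = 1.522×10⁻⁸ N⁻¹.
P = 0.0008791 / 1.522×10⁻⁸ = 57770 N = 57.77 kN.
σ_{invar} = P/A₂ = 57770/600 = 96.28 MPa, tensile.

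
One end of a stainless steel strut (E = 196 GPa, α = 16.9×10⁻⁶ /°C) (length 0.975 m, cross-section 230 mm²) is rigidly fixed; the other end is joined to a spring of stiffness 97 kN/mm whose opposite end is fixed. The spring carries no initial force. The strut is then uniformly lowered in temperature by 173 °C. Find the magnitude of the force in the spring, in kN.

Free thermal contraction: δ_free = αΔT L = 16.9×10⁻⁶ × 173 × 975 = 2.851 mm.
Let P be the tensile force in the spring. The strut extends elastically by PL/(AE) and the spring stretches by P/k; together these equal δ_free.
P [ L/(AE) + 1/k ] = δ_free → P [ 975/(230×196×10³) + 1/(97×10³) ] = 2.851.
P = 2.851 / 3.194×10⁻⁵ = 89260 N.

P ≈ 89.3 kN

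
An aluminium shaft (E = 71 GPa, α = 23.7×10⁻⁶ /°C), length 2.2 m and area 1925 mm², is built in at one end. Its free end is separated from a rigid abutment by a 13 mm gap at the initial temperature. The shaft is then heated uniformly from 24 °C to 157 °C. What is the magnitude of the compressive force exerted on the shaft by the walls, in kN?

If the wall were absent the shaft would grow by αΔT L = 23.7×10⁻⁶ × 133 × 2200 = 6.935 mm.
Since δ_free = 6.93 mm is less than the 13 mm gap, the shaft never touches the wall. No axial force develops.

P ≈ 0 kN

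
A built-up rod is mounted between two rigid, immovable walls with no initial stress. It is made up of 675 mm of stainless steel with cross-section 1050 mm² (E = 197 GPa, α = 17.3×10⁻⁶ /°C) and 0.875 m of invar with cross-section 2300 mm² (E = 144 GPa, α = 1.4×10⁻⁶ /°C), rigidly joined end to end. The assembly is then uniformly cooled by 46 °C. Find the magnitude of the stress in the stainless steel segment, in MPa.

σ ≈ 95.7 MPa (tensile)

Free thermal contraction of the whole bar: Σ αᵢΔT Lᵢ = 17.3×10⁻⁶×46×675 + 1.4×10⁻⁶×46×875 = 0.5935 mm.
Since the ends are fixed, an axial force P builds up, equal in every segment, with P · Σ Lᵢ/(AᵢEᵢ) = δ_free.
The series flexibility is Σ Lᵢ/(AᵢEᵢ) = 675/(1050×197×10³) + 875/(2300×144×10³) = 5.905×10⁻⁶ mm/N.
P = 0.5935 / 5.905×10⁻⁶ = 100500 N = 100.5 kN, tensile.
σ_{stainless steel} = P / A = 100500 / 1050 = 95.72 MPa.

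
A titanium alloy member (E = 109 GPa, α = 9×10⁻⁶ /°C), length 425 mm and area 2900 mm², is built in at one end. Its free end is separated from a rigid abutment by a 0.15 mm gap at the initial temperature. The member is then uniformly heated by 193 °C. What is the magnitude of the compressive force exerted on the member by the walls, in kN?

P ≈ 438 kN

If the wall were absent the member would grow by αΔT L = 9×10⁻⁶ × 193 × 425 = 0.7382 mm.
The gap closes (δ_free > 0.15 mm) and the wall then resists a further 0.7382 − 0.15 = 0.5882 mm of expansion.
So σ = E(δ_free − g)/L = 109×10³ × 0.5882/425 = 150.9 MPa.
Force on the wall = σA = 150.9 × 2900 mm² = 437.5 kN.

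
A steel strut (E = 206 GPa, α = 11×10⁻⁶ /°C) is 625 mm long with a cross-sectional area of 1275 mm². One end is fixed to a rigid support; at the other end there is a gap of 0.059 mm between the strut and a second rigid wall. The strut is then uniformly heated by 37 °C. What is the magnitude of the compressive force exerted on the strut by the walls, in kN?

P ≈ 82.1 kN

If the wall were absent the strut would grow by αΔT L = 11×10⁻⁶ × 37 × 625 = 0.2544 mm.
The gap closes (δ_free > 0.059 mm) and the wall then resists a further 0.2544 − 0.059 = 0.1954 mm of expansion.
So σ = E(δ_free − g)/L = 206×10³ × 0.1954/625 = 64.4 MPa.
P = σA = 64.4 × 1275 = 82.1 kN.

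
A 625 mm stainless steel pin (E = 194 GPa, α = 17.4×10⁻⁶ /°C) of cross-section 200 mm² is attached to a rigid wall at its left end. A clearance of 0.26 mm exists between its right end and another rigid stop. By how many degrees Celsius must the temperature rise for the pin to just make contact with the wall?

Contact occurs when the free expansion equals the gap: αΔT L = 0.26 mm.
So ΔT = g/(αL) = 0.26/(17.4×10⁻⁶ × 625) = 23.91 °C.

ΔT ≈ 23.9 °C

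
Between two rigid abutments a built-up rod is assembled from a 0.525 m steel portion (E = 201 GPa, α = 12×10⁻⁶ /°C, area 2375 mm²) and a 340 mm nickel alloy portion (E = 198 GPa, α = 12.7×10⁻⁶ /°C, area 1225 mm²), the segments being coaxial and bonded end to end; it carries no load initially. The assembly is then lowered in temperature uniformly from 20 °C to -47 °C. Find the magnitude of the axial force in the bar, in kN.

With the walls removed the bar would change length by δ_free = Σ αᵢΔT Lᵢ = 12×10⁻⁶×67×525 + 12.7×10⁻⁶×67×340 = 0.7114 mm.
The rigid supports impose zero overall length change; the single axial force P common to all segments must satisfy P Σ Lᵢ/(AᵢEᵢ) = δ_free.
Σ Lᵢ/(AᵢEᵢ) = 525/(2375×201×10³) + 340/(1225×198×10³) = 2.502×10⁻⁶ mm/N.
P = 0.7114 / 2.502×10⁻⁶ = 284400 N = 284.4 kN, tensile.

P ≈ 284 kN (tensile)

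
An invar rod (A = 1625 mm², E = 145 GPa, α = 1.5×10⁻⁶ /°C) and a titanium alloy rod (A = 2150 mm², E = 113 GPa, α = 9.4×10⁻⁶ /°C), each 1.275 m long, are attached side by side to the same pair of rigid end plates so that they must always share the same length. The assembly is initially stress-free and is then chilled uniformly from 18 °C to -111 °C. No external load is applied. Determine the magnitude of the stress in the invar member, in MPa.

σ ≈ 75 MPa (compressive)

Equilibrium of a rigid end plate with no external load gives equal and opposite internal forces ±P in the two members. Since α_{titanium alloy} > α_{invar}, cooling drives the titanium alloy into tension and the invar into compression.
Setting the final lengths equal and cancelling L: (α₁ − α₂)ΔT = P/(A₁E₁) + P/(A₂E₂).
|α₁ − α₂|·ΔT = 7.9×10⁻⁶ × 129 = 0.001019.
1/(A₁E₁) + 1/(A₂E₂) = 1/(1625×145×10³) + 1/(2150×113×10³) = 8.36×10⁻⁹ N⁻¹.
P = 0.001019 / 8.36×10⁻⁹ = 121900 N = 121.9 kN.
σ_{invar} = P/A₁ = 121900/1625 = 75.02 MPa, compressive.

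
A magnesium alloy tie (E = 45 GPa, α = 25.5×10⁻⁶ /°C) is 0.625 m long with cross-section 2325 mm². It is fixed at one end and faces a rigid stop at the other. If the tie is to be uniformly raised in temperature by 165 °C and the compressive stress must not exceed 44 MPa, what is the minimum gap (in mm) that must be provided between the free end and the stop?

Free expansion if unrestrained: δ_free = αΔT L = 25.5×10⁻⁶ × 165 × 625 = 2.63 mm.
A stress of 44 MPa corresponds to the wall pushing the tie back by σL/E = 44×625/(45×10³) = 0.6111 mm.
So the gap has to take up the difference, g_min = δ_free − σL/E = 2.63 − 0.6111 = 2.019 mm.

g ≈ 2.02 mm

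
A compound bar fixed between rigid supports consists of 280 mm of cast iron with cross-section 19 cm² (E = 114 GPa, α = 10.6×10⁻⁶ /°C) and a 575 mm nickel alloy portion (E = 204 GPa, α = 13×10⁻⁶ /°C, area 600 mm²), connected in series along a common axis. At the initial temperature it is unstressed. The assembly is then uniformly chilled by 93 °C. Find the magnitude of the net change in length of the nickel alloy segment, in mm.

|ΔL| ≈ 0.0664 mm

Free thermal contraction of the whole bar: Σ αᵢΔT Lᵢ = 10.6×10⁻⁶×93×280 + 13×10⁻⁶×93×575 = 0.9712 mm.
The rigid supports impose zero overall length change; the single axial force P common to all segments must satisfy P Σ Lᵢ/(AᵢEᵢ) = δ_free.
The series flexibility is Σ Lᵢ/(AᵢEᵢ) = 280/(1900×114×10³) + 575/(600×204×10³) = 5.99×10⁻⁶ mm/N.
So P = 0.9712 / 5.99×10⁻⁶ = 162.1 kN, tensile.
For the nickel alloy segment, free thermal change = 13×10⁻⁶×93×575 = 0.6952 mm and elastic change from P = 162100×575/(600×204×10³) = 0.7616 mm; these oppose, so the net change is 0.0664 mm (segment lengthens).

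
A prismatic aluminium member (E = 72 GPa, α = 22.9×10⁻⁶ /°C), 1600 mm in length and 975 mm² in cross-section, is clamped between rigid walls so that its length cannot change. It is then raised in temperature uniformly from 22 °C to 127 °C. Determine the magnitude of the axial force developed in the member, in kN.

P ≈ 169 kN (compressive)

Full restraint means ε = 0, so the stress is σ = EαΔT = 72×10³ × 22.9×10⁻⁶ × 105 = 173.1 MPa.
Axial force P = σA = 173.1 × 975 = 168800 N = 168.8 kN, compressive.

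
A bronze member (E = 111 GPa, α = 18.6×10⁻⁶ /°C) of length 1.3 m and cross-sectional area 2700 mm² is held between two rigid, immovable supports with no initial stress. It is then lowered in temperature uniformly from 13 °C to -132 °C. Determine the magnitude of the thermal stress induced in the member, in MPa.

Because both ends are immovable the net strain is zero, and the suppressed thermal strain is αΔT = 18.6×10⁻⁶ × 145 = 2697×10⁻⁶.
Hence σ = E·αΔT = 111×10³ × 2697×10⁻⁶ = 299.4 MPa, tensile.

σ ≈ 299 MPa (tensile)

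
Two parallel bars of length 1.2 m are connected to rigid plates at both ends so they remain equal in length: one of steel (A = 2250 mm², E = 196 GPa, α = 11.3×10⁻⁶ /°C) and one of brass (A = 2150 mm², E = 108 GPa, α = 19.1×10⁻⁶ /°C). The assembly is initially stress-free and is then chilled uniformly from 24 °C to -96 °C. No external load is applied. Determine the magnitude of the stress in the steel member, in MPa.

The brass has the larger α, so on cooling it would change length more than the steel if both were free. The rigid plates force a common final length, so the brass is put into tension and the steel into compression, with equal and opposite forces P (no external load).
Setting the final lengths equal and cancelling L: (α₁ − α₂)ΔT = P/(A₁E₁) + P/(A₂E₂).
|α₁ − α₂|·ΔT = 7.8×10⁻⁶ × 120 = 0.000936.
1/(A₁E₁) + 1/(A₂E₂) = 1/(2250×196×10³) + 1/(2150×108×10³) = 6.574×10⁻⁹ N⁻¹.
P = 0.000936 / 6.574×10⁻⁹ = 142400 N = 142.4 kN.
σ_{steel} = P/A₁ = 142400/2250 = 63.28 MPa, compressive.

σ ≈ 63.3 MPa (compressive)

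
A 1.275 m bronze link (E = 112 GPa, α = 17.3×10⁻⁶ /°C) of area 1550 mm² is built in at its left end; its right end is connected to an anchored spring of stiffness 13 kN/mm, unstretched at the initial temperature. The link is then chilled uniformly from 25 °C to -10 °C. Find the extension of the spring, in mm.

δ ≈ 0.705 mm

Free thermal contraction: δ_free = αΔT L = 17.3×10⁻⁶ × 35 × 1275 = 0.772 mm.
Let P be the tensile force in the spring. The link extends elastically by PL/(AE) and the spring stretches by P/k; together these equal δ_free.
P [ L/(AE) + 1/k ] = δ_free → P [ 1275/(1550×112×10³) + 1/(13×10³) ] = 0.772.
P = 0.772 / 8.427×10⁻⁵ = 9161 N.
Spring extension = P/k = 9161/(13×10³) = 0.7047 mm.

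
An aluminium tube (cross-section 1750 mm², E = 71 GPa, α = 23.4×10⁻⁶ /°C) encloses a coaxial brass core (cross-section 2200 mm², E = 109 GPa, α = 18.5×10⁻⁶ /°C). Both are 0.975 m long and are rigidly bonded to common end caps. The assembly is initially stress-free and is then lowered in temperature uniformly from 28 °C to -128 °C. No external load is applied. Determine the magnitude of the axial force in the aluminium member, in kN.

P ≈ 62.6 kN (tensile in the aluminium)

Equilibrium of a rigid end plate with no external load gives equal and opposite internal forces ±P in the two members. Since α_{aluminium} > α_{brass}, cooling drives the aluminium into tension and the brass into compression.
Setting the final lengths equal and cancelling L: (α₁ − α₂)ΔT = P/(A₁E₁) + P/(A₂E₂).
|α₁ − α₂|·ΔT = 4.9×10⁻⁶ × 156 = 0.0007644.
1/(A₁E₁) + 1/(A₂E₂) = 1/(1750×71×10³) + 1/(2200×109×10³) = 1.222×10⁻⁸ N⁻¹.
So P = 0.0007644 / 1.222×10⁻⁸ = 62.56 kN.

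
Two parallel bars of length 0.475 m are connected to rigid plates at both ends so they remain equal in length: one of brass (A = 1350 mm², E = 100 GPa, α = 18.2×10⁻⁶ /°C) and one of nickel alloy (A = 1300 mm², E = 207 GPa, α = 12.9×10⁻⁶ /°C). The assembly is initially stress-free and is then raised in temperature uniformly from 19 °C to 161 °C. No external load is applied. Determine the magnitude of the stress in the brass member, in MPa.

Equilibrium of a rigid end plate with no external load gives equal and opposite internal forces ±P in the two members. Since α_{brass} > α_{nickel alloy}, heating drives the brass into compression and the nickel alloy into tension.
Setting the final lengths equal and cancelling L: (α₁ − α₂)ΔT = P/(A₁E₁) + P/(A₂E₂).
|α₁ − α₂|·ΔT = 5.3×10⁻⁶ × 142 = 0.0007526.
1/(A₁E₁) + 1/(A₂E₂) = 1/(1350×100×10³) + 1/(1300×207×10³) = 1.112×10⁻⁸ N⁻¹.
So P = 0.0007526 / 1.112×10⁻⁸ = 67.66 kN.
σ_{brass} = P/A₁ = 67660/1350 = 50.12 MPa, compressive.

σ ≈ 50.1 MPa (compressive)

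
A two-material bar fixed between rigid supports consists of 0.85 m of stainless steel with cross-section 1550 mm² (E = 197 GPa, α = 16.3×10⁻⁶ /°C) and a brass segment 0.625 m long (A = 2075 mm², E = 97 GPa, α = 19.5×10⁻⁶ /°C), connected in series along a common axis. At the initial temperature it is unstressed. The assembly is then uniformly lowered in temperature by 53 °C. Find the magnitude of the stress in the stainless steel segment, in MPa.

With the walls removed the bar would change length by δ_free = Σ αᵢΔT Lᵢ = 16.3×10⁻⁶×53×850 + 19.5×10⁻⁶×53×625 = 1.38 mm.
The rigid supports impose zero overall length change; the single axial force P common to all segments must satisfy P Σ Lᵢ/(AᵢEᵢ) = δ_free.
Σ Lᵢ/(AᵢEᵢ) = 850/(1550×197×10³) + 625/(2075×97×10³) = 5.889×10⁻⁶ mm/N.
So P = 1.38 / 5.889×10⁻⁶ = 234.4 kN, tensile.
σ_{stainless steel} = P / A = 234400 / 1550 = 151.2 MPa.

σ ≈ 151 MPa (tensile)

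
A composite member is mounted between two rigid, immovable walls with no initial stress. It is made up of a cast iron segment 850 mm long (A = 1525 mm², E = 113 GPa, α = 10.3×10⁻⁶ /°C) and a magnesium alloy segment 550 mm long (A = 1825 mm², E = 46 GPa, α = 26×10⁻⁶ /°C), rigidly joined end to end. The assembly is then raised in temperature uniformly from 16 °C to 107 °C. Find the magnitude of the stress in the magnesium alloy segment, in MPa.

If the supports were absent, the total length change would be Σ αᵢΔT Lᵢ = 10.3×10⁻⁶×91×850 + 26×10⁻⁶×91×550 = 2.098 mm.
Since the ends are fixed, an axial force P builds up, equal in every segment, with P · Σ Lᵢ/(AᵢEᵢ) = δ_free.
The series flexibility is Σ Lᵢ/(AᵢEᵢ) = 850/(1525×113×10³) + 550/(1825×46×10³) = 1.148×10⁻⁵ mm/N.
P = 2.098 / 1.148×10⁻⁵ = 182700 N = 182.7 kN, compressive.
σ_{magnesium alloy} = P / A = 182700 / 1825 = 100.1 MPa.

σ ≈ 100 MPa (compressive)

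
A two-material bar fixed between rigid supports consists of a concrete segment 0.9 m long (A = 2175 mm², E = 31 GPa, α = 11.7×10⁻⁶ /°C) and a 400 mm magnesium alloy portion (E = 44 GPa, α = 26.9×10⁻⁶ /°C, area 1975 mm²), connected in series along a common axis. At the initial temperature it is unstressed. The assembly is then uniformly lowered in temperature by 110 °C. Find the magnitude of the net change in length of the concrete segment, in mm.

|ΔL| ≈ 0.583 mm

If the supports were absent, the total length change would be Σ αᵢΔT Lᵢ = 11.7×10⁻⁶×110×900 + 26.9×10⁻⁶×110×400 = 2.342 mm.
The walls prevent any net length change, so an axial force P (same in every segment) develops. Compatibility: P · Σ Lᵢ/(AᵢEᵢ) = δ_free.
The series flexibility is Σ Lᵢ/(AᵢEᵢ) = 900/(2175×31×10³) + 400/(1975×44×10³) = 1.795×10⁻⁵ mm/N.
Hence P = δ_free / Σ(L/AE) = 2.342/1.795×10⁻⁵ = 130.5 kN (tensile).
For the concrete segment, free thermal change = 11.7×10⁻⁶×110×900 = 1.158 mm and elastic change from P = 130500×900/(2175×31×10³) = 1.741 mm; these oppose, so the net change is 0.583 mm (segment lengthens).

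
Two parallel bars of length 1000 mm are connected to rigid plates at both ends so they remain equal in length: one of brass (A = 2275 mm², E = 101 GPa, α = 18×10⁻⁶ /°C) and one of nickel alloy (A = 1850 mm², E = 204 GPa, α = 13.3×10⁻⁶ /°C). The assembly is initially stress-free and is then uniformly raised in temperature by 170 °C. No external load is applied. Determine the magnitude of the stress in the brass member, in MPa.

σ ≈ 50.2 MPa (compressive)

Equilibrium of a rigid end plate with no external load gives equal and opposite internal forces ±P in the two members. Since α_{brass} > α_{nickel alloy}, heating drives the brass into compression and the nickel alloy into tension.
Setting the final lengths equal and cancelling L: (α₁ − α₂)ΔT = P/(A₁E₁) + P/(A₂E₂).
|α₁ − α₂|·ΔT = 4.7×10⁻⁶ × 170 = 0.000799.
1/(A₁E₁) + 1/(A₂E₂) = 1/(2275×101×10³) + 1/(1850×204×10³) = 7.002×10⁻⁹ N⁻¹.
P = 0.000799 / 7.002×10⁻⁹ = 114100 N = 114.1 kN.
σ_{brass} = P/A₁ = 114100/2275 = 50.16 MPa, compressive.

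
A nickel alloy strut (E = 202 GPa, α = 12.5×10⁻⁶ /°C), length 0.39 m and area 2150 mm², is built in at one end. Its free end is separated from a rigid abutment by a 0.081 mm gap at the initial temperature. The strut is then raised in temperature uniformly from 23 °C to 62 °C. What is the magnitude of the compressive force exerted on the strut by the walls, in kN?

If the wall were absent the strut would grow by αΔT L = 12.5×10⁻⁶ × 39 × 390 = 0.1901 mm.
After closing the 0.081 mm clearance, 0.1901 − 0.081 = 0.1091 mm of expansion remains to be suppressed by the wall.
So σ = E(δ_free − g)/L = 202×10³ × 0.1091/390 = 56.52 MPa.
Force on the wall = σA = 56.52 × 2150 mm² = 121.5 kN.

P ≈ 122 kN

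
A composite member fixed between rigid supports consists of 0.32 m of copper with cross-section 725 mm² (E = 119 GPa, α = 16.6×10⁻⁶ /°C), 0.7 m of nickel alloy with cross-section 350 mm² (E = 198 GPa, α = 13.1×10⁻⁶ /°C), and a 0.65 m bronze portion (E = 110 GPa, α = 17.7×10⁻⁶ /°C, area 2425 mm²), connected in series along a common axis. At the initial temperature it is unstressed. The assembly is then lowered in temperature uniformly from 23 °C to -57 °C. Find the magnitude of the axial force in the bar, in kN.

P ≈ 128 kN (tensile)

If the supports were absent, the total length change would be Σ αᵢΔT Lᵢ = 16.6×10⁻⁶×80×320 + 13.1×10⁻⁶×80×700 + 17.7×10⁻⁶×80×650 = 2.079 mm.
Since the ends are fixed, an axial force P builds up, equal in every segment, with P · Σ Lᵢ/(AᵢEᵢ) = δ_free.
Σ Lᵢ/(AᵢEᵢ) = 320/(725×119×10³) + 700/(350×198×10³) + 650/(2425×110×10³) = 1.625×10⁻⁵ mm/N.
So P = 2.079 / 1.625×10⁻⁵ = 128 kN, tensile.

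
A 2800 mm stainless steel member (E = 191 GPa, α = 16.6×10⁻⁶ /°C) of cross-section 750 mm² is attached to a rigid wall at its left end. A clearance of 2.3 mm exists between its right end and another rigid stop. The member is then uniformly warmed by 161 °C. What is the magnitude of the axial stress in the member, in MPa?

σ ≈ 354 MPa (compressive)

Unrestrained expansion: δ_free = αΔT L = 16.6×10⁻⁶ × 161 × 2800 = 7.483 mm.
After closing the 2.3 mm clearance, 7.483 − 2.3 = 5.183 mm of expansion remains to be suppressed by the wall.
So σ = E(δ_free − g)/L = 191×10³ × 5.183/2800 = 353.6 MPa.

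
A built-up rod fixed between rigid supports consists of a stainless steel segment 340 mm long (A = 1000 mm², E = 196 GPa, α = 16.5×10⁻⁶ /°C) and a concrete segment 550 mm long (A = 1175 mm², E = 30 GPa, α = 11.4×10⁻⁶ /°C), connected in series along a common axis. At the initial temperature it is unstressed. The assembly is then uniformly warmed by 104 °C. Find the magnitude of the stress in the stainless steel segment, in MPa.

σ ≈ 71.3 MPa (compressive)

With the walls removed the bar would change length by δ_free = Σ αᵢΔT Lᵢ = 16.5×10⁻⁶×104×340 + 11.4×10⁻⁶×104×550 = 1.236 mm.
The rigid supports impose zero overall length change; the single axial force P common to all segments must satisfy P Σ Lᵢ/(AᵢEᵢ) = δ_free.
Σ Lᵢ/(AᵢEᵢ) = 340/(1000×196×10³) + 550/(1175×30×10³) = 1.734×10⁻⁵ mm/N.
P = 1.236 / 1.734×10⁻⁵ = 71260 N = 71.26 kN, compressive.
σ_{stainless steel} = P / A = 71260 / 1000 = 71.26 MPa.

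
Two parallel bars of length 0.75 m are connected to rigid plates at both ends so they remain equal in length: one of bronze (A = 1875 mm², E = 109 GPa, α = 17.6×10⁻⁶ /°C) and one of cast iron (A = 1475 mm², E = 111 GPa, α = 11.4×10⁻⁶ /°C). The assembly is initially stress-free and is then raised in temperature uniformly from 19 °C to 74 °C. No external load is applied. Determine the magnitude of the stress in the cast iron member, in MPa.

Both members must finish at the same length. With the larger α, the bronze tends to over-expand; the plates restrain it, putting the bronze in compression and the cast iron in tension. With no external load the two internal forces are equal and opposite, magnitude P.
Compatibility of the two members (thermal + elastic change equal): (α₁ − α₂)ΔT = P·[1/(A₁E₁) + 1/(A₂E₂)].
|α₁ − α₂|·ΔT = 6.2×10⁻⁶ × 55 = 0.000341.
1/(A₁E₁) + 1/(A₂E₂) = 1/(1875×109×10³) + 1/(1475×111×10³) = 1.1×10⁻⁸ N⁻¹.
So P = 0.000341 / 1.1×10⁻⁸ = 31 kN.
σ_{cast iron} = P/A₂ = 31000/1475 = 21.02 MPa, tensile.

σ ≈ 21 MPa (tensile)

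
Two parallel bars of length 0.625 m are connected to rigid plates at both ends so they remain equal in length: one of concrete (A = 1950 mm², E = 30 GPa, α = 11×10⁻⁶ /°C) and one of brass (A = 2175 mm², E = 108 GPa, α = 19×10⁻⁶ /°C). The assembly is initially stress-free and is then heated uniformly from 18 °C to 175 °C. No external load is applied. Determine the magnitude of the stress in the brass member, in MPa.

The brass has the larger α, so on heating it would change length more than the concrete if both were free. The rigid plates force a common final length, so the brass is put into compression and the concrete into tension, with equal and opposite forces P (no external load).
Equating the net (thermal + elastic) strains gives |α₁ − α₂|·ΔT = P·[1/(A₁E₁) + 1/(A₂E₂)].
|α₁ − α₂|·ΔT = 8×10⁻⁶ × 157 = 0.001256.
1/(A₁E₁) + 1/(A₂E₂) = 1/(1950×30×10³) + 1/(2175×108×10³) = 2.135×10⁻⁸ N⁻¹.
So P = 0.001256 / 2.135×10⁻⁸ = 58.83 kN.
σ_{brass} = P/A₂ = 58830/2175 = 27.05 MPa, compressive.

σ ≈ 27 MPa (compressive)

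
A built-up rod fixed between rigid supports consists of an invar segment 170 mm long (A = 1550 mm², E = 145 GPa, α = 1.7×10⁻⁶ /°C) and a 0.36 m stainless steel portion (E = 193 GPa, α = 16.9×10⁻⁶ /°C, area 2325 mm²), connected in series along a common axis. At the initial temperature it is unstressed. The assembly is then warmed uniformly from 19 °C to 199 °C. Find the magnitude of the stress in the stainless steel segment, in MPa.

Free thermal expansion of the whole bar: Σ αᵢΔT Lᵢ = 1.7×10⁻⁶×180×170 + 16.9×10⁻⁶×180×360 = 1.147 mm.
The rigid supports impose zero overall length change; the single axial force P common to all segments must satisfy P Σ Lᵢ/(AᵢEᵢ) = δ_free.
Σ Lᵢ/(AᵢEᵢ) = 170/(1550×145×10³) + 360/(2325×193×10³) = 1.559×10⁻⁶ mm/N.
So P = 1.147 / 1.559×10⁻⁶ = 736 kN, compressive.
σ_{stainless steel} = P / A = 736000 / 2325 = 316.5 MPa.

σ ≈ 317 MPa (compressive)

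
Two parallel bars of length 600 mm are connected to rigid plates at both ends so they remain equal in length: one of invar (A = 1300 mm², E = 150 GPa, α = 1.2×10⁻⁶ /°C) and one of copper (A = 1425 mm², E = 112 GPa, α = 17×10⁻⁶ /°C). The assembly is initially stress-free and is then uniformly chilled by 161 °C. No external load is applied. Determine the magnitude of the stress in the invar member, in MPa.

Equilibrium of a rigid end plate with no external load gives equal and opposite internal forces ±P in the two members. Since α_{copper} > α_{invar}, cooling drives the copper into tension and the invar into compression.
Compatibility of the two members (thermal + elastic change equal): (α₁ − α₂)ΔT = P·[1/(A₁E₁) + 1/(A₂E₂)].
|α₁ − α₂|·ΔT = 15.8×10⁻⁶ × 161 = 0.002544.
1/(A₁E₁) + 1/(A₂E₂) = 1/(1300×150×10³) + 1/(1425×112×10³) = 1.139×10⁻⁸ N⁻¹.
So P = 0.002544 / 1.139×10⁻⁸ = 223.3 kN.
σ_{invar} = P/A₁ = 223300/1300 = 171.7 MPa, compressive.

σ ≈ 172 MPa (compressive)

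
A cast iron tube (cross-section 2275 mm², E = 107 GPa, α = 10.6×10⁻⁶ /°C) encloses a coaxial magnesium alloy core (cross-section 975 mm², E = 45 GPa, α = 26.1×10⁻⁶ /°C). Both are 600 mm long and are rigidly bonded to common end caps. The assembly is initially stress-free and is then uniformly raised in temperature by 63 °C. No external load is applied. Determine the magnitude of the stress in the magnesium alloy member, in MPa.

σ ≈ 37.2 MPa (compressive)

Both members must finish at the same length. With the larger α, the magnesium alloy tends to over-expand; the plates restrain it, putting the magnesium alloy in compression and the cast iron in tension. With no external load the two internal forces are equal and opposite, magnitude P.
Equating the net (thermal + elastic) strains gives |α₁ − α₂|·ΔT = P·[1/(A₁E₁) + 1/(A₂E₂)].
|α₁ − α₂|·ΔT = 15.5×10⁻⁶ × 63 = 0.0009765.
1/(A₁E₁) + 1/(A₂E₂) = 1/(2275×107×10³) + 1/(975×45×10³) = 2.69×10⁻⁸ N⁻¹.
So P = 0.0009765 / 2.69×10⁻⁸ = 36.3 kN.
σ_{magnesium alloy} = P/A₂ = 36300/975 = 37.23 MPa, compressive.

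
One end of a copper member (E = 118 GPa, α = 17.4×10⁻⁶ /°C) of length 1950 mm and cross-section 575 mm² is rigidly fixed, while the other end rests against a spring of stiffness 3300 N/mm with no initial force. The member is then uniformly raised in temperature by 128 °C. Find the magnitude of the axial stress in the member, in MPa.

The unrestrained thermal change is αΔT L = 17.4×10⁻⁶ × 128 × 1950 = 4.343 mm.
With a force P in the spring, the elastic change of the member is PL/(AE) and that of the spring is P/k; compatibility requires their sum to equal δ_free.
So P = δ_free / [L/(AE) + 1/k] = 4.343 / [ 1950/(575×118×10³) + 1/(3300) ].
P = 4.343 / 0.0003318 = 13090 N.
σ = P/A = 13090/575 = 22.77 MPa.

σ ≈ 22.8 MPa (compressive)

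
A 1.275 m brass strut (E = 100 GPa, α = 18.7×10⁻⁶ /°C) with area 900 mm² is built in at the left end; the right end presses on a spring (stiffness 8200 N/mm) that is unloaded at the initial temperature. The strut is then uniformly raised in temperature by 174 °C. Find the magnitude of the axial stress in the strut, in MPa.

σ ≈ 33.9 MPa (compressive)

The unrestrained thermal change is αΔT L = 18.7×10⁻⁶ × 174 × 1275 = 4.149 mm.
With a force P in the spring, the elastic change of the strut is PL/(AE) and that of the spring is P/k; compatibility requires their sum to equal δ_free.
P [ L/(AE) + 1/k ] = δ_free → P [ 1275/(900×100×10³) + 1/(8200) ] = 4.149.
P = 4.149 / 0.0001361 = 30480 N.
σ = P/A = 30480/900 = 33.86 MPa.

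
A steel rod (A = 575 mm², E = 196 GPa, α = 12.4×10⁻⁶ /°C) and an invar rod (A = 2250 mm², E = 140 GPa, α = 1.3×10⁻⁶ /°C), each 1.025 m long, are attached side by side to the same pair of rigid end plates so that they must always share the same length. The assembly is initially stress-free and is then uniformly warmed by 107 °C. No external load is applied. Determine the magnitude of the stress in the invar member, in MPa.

σ ≈ 43.8 MPa (tensile)

The steel has the larger α, so on heating it would change length more than the invar if both were free. The rigid plates force a common final length, so the steel is put into compression and the invar into tension, with equal and opposite forces P (no external load).
Setting the final lengths equal and cancelling L: (α₁ − α₂)ΔT = P/(A₁E₁) + P/(A₂E₂).
|α₁ − α₂|·ΔT = 11.1×10⁻⁶ × 107 = 0.001188.
1/(A₁E₁) + 1/(A₂E₂) = 1/(575×196×10³) + 1/(2250×140×10³) = 1.205×10⁻⁸ N⁻¹.
So P = 0.001188 / 1.205×10⁻⁸ = 98.58 kN.
σ_{invar} = P/A₂ = 98580/2250 = 43.81 MPa, tensile.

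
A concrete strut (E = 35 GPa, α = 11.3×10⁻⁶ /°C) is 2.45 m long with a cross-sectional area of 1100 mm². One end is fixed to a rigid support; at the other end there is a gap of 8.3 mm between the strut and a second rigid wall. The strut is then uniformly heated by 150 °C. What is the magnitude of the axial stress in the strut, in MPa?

σ ≈ 0 MPa

If the wall were absent the strut would grow by αΔT L = 11.3×10⁻⁶ × 150 × 2450 = 4.153 mm.
Since δ_free = 4.15 mm is less than the 8.3 mm gap, the strut never touches the wall. No axial force develops.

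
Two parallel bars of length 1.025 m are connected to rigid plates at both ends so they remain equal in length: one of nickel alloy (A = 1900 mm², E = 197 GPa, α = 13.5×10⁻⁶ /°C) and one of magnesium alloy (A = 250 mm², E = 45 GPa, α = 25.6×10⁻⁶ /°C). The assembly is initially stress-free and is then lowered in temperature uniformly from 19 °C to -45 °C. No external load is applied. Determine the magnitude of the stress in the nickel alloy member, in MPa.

The magnesium alloy has the larger α, so on cooling it would change length more than the nickel alloy if both were free. The rigid plates force a common final length, so the magnesium alloy is put into tension and the nickel alloy into compression, with equal and opposite forces P (no external load).
Compatibility of the two members (thermal + elastic change equal): (α₁ − α₂)ΔT = P·[1/(A₁E₁) + 1/(A₂E₂)].
|α₁ − α₂|·ΔT = 12.1×10⁻⁶ × 64 = 0.0007744.
1/(A₁E₁) + 1/(A₂E₂) = 1/(1900×197×10³) + 1/(250×45×10³) = 9.156×10⁻⁸ N⁻¹.
So P = 0.0007744 / 9.156×10⁻⁸ = 8.458 kN.
σ_{nickel alloy} = P/A₁ = 8458/1900 = 4.451 MPa, compressive.

σ ≈ 4.45 MPa (compressive)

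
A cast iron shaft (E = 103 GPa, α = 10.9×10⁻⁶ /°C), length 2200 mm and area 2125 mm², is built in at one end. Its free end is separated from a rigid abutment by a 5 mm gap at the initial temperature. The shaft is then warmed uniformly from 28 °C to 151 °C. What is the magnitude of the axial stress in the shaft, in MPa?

σ ≈ 0 MPa

If the wall were absent the shaft would grow by αΔT L = 10.9×10⁻⁶ × 123 × 2200 = 2.95 mm.
This is smaller than the 5 mm clearance, so the shaft expands freely without reaching the stop — the stress is zero.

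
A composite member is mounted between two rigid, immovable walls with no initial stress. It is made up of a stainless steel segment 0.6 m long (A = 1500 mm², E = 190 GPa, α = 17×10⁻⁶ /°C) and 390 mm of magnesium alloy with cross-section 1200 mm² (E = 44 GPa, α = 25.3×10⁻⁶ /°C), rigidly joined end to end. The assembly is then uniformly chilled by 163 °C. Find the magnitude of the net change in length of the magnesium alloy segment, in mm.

With the walls removed the bar would change length by δ_free = Σ αᵢΔT Lᵢ = 17×10⁻⁶×163×600 + 25.3×10⁻⁶×163×390 = 3.271 mm.
The rigid supports impose zero overall length change; the single axial force P common to all segments must satisfy P Σ Lᵢ/(AᵢEᵢ) = δ_free.
Σ Lᵢ/(AᵢEᵢ) = 600/(1500×190×10³) + 390/(1200×44×10³) = 9.492×10⁻⁶ mm/N.
So P = 3.271 / 9.492×10⁻⁶ = 344.6 kN, tensile.
For the magnesium alloy segment, free thermal change = 25.3×10⁻⁶×163×390 = 1.608 mm and elastic change from P = 344600×390/(1200×44×10³) = 2.545 mm; these oppose, so the net change is 0.937 mm (segment lengthens).

|ΔL| ≈ 0.937 mm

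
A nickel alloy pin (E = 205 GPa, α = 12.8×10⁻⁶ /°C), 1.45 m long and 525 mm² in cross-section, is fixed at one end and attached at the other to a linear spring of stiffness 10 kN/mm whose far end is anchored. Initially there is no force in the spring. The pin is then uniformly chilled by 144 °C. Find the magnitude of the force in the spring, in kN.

If the spring were absent the pin would shorten by αΔT L = 12.8×10⁻⁶ × 144 × 1450 = 2.673 mm.
With a force P in the spring, the elastic change of the pin is PL/(AE) and that of the spring is P/k; compatibility requires their sum to equal δ_free.
So P = δ_free / [L/(AE) + 1/k] = 2.673 / [ 1450/(525×205×10³) + 1/(10×10³) ].
P = 2.673 / 0.0001135 = 23550 N.

P ≈ 23.6 kN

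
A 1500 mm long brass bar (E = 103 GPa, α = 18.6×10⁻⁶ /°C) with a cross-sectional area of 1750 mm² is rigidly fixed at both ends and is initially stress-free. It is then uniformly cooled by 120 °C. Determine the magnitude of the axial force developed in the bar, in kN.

Full restraint means ε = 0, so the stress is σ = EαΔT = 103×10³ × 18.6×10⁻⁶ × 120 = 229.9 MPa.
Then P = σA = 229.9 × 1750 mm² = 402.3 kN, tensile.

P ≈ 402 kN (tensile)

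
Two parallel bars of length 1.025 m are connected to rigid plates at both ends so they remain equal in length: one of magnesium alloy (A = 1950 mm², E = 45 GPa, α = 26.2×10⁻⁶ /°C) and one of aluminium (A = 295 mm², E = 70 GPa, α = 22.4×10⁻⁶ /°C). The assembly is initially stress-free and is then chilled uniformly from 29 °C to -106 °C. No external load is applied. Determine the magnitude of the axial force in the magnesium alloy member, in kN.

Equilibrium of a rigid end plate with no external load gives equal and opposite internal forces ±P in the two members. Since α_{magnesium alloy} > α_{aluminium}, cooling drives the magnesium alloy into tension and the aluminium into compression.
Equating the net (thermal + elastic) strains gives |α₁ − α₂|·ΔT = P·[1/(A₁E₁) + 1/(A₂E₂)].
|α₁ − α₂|·ΔT = 3.8×10⁻⁶ × 135 = 0.000513.
1/(A₁E₁) + 1/(A₂E₂) = 1/(1950×45×10³) + 1/(295×70×10³) = 5.982×10⁻⁸ N⁻¹.
So P = 0.000513 / 5.982×10⁻⁸ = 8.575 kN.

P ≈ 8.58 kN (tensile in the magnesium alloy)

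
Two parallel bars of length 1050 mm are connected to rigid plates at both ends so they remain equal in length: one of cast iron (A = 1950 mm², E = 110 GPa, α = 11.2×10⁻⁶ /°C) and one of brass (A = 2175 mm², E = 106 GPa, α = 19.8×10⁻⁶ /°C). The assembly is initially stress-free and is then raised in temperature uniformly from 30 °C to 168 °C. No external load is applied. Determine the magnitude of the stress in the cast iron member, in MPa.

Both members must finish at the same length. With the larger α, the brass tends to over-expand; the plates restrain it, putting the brass in compression and the cast iron in tension. With no external load the two internal forces are equal and opposite, magnitude P.
Setting the final lengths equal and cancelling L: (α₁ − α₂)ΔT = P/(A₁E₁) + P/(A₂E₂).
|α₁ − α₂|·ΔT = 8.6×10⁻⁶ × 138 = 0.001187.
1/(A₁E₁) + 1/(A₂E₂) = 1/(1950×110×10³) + 1/(2175×106×10³) = 8.999×10⁻⁹ N⁻¹.
So P = 0.001187 / 8.999×10⁻⁹ = 131.9 kN.
σ_{cast iron} = P/A₁ = 131900/1950 = 67.63 MPa, tensile.

σ ≈ 67.6 MPa (tensile)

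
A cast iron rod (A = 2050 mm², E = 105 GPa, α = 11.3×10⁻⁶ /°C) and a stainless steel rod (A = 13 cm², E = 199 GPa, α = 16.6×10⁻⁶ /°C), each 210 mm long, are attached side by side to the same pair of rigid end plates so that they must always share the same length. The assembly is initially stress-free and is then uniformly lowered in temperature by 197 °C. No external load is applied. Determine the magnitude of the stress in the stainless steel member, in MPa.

Both members must finish at the same length. With the larger α, the stainless steel tends to over-contract; the plates restrain it, putting the stainless steel in tension and the cast iron in compression. With no external load the two internal forces are equal and opposite, magnitude P.
Compatibility of the two members (thermal + elastic change equal): (α₁ − α₂)ΔT = P·[1/(A₁E₁) + 1/(A₂E₂)].
|α₁ − α₂|·ΔT = 5.3×10⁻⁶ × 197 = 0.001044.
1/(A₁E₁) + 1/(A₂E₂) = 1/(2050×105×10³) + 1/(1300×199×10³) = 8.511×10⁻⁹ N⁻¹.
So P = 0.001044 / 8.511×10⁻⁹ = 122.7 kN.
σ_{stainless steel} = P/A₂ = 122700/1300 = 94.36 MPa, tensile.

σ ≈ 94.4 MPa (tensile)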